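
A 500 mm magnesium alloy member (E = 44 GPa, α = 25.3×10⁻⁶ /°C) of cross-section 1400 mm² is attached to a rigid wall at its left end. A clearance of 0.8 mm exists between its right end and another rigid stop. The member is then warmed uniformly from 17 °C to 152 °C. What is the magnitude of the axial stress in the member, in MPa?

σ ≈ 79.9 MPa (compressive)

If the wall were absent the member would grow by αΔT L = 25.3×10⁻⁶ × 135 × 500 = 1.708 mm.
After closing the 0.8 mm clearance, 1.708 − 0.8 = 0.9077 mm of expansion remains to be suppressed by the wall.
So σ = E(δ_free − g)/L = 44×10³ × 0.9077/500 = 79.88 MPa.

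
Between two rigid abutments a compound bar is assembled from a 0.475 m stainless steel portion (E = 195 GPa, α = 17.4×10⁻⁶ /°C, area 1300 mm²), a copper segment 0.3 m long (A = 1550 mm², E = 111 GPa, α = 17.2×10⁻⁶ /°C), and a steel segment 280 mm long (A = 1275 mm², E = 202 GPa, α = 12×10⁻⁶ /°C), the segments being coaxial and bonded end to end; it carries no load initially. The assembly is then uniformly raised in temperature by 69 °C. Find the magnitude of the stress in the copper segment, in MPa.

If the supports were absent, the total length change would be Σ αᵢΔT Lᵢ = 17.4×10⁻⁶×69×475 + 17.2×10⁻⁶×69×300 + 12×10⁻⁶×69×280 = 1.158 mm.
The walls prevent any net length change, so an axial force P (same in every segment) develops. Compatibility: P · Σ Lᵢ/(AᵢEᵢ) = δ_free.
Σ Lᵢ/(AᵢEᵢ) = 475/(1300×195×10³) + 300/(1550×111×10³) + 280/(1275×202×10³) = 4.705×10⁻⁶ mm/N.
Hence P = δ_free / Σ(L/AE) = 1.158/4.705×10⁻⁶ = 246.2 kN (compressive).
σ_{copper} = P / A = 246200 / 1550 = 158.8 MPa.

σ ≈ 159 MPa (compressive)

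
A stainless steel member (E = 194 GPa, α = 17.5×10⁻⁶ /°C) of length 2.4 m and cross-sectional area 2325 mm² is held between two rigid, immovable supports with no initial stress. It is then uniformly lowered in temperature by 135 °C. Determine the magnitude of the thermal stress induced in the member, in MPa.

σ ≈ 458 MPa (tensile)

The supports are rigid, so the total axial strain is zero. The restrained thermal strain is ε = αΔT = 17.5×10⁻⁶ × 135 = 2362.5×10⁻⁶.
The stress required to suppress this strain is σ = Eε = 194×10³ × 2362.5×10⁻⁶ = 458.3 MPa, tensile since the member is trying to contract.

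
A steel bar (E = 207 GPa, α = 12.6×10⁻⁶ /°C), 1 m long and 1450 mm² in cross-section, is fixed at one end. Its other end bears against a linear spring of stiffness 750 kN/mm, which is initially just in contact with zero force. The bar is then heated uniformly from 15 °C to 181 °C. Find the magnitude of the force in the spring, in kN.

The unrestrained thermal change is αΔT L = 12.6×10⁻⁶ × 166 × 1000 = 2.092 mm.
Let P be the compressive force at the spring. The bar shortens elastically by PL/(AE) and the spring compresses by P/k; together these equal δ_free.
So P = δ_free / [L/(AE) + 1/k] = 2.092 / [ 1000/(1450×207×10³) + 1/(750×10³) ].
P = 2.092 / 4.665×10⁻⁶ = 448400 N.

P ≈ 448 kN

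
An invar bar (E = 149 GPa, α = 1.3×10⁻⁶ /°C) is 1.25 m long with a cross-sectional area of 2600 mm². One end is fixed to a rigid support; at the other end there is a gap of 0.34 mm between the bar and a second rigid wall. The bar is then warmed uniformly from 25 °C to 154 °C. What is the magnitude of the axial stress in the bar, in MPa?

Unrestrained expansion: δ_free = αΔT L = 1.3×10⁻⁶ × 129 × 1250 = 0.2096 mm.
This is smaller than the 0.34 mm clearance, so the bar expands freely without reaching the stop — the stress is zero.

σ ≈ 0 MPa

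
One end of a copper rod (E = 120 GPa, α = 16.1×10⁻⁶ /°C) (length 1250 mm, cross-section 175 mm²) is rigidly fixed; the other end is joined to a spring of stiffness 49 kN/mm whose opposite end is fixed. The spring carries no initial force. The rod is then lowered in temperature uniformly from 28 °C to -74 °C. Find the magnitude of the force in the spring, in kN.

P ≈ 25.7 kN

The unrestrained thermal change is αΔT L = 16.1×10⁻⁶ × 102 × 1250 = 2.053 mm.
With a force P in the spring, the elastic change of the rod is PL/(AE) and that of the spring is P/k; compatibility requires their sum to equal δ_free.
P [ L/(AE) + 1/k ] = δ_free → P [ 1250/(175×120×10³) + 1/(49×10³) ] = 2.053.
P = 2.053 / 7.993×10⁻⁵ = 25680 N.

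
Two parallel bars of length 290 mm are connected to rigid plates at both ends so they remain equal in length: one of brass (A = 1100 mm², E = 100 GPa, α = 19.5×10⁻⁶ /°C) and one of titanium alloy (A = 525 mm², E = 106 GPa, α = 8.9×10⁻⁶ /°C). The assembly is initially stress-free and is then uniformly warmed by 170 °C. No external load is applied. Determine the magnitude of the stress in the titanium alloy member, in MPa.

Both members must finish at the same length. With the larger α, the brass tends to over-expand; the plates restrain it, putting the brass in compression and the titanium alloy in tension. With no external load the two internal forces are equal and opposite, magnitude P.
Equating the net (thermal + elastic) strains gives |α₁ − α₂|·ΔT = P·[1/(A₁E₁) + 1/(A₂E₂)].
|α₁ − α₂|·ΔT = 10.6×10⁻⁶ × 170 = 0.001802.
1/(A₁E₁) + 1/(A₂E₂) = 1/(1100×100×10³) + 1/(525×106×10³) = 2.706×10⁻⁸ N⁻¹.
So P = 0.001802 / 2.706×10⁻⁸ = 66.59 kN.
σ_{titanium alloy} = P/A₂ = 66590/525 = 126.8 MPa, tensile.

σ ≈ 127 MPa (tensile)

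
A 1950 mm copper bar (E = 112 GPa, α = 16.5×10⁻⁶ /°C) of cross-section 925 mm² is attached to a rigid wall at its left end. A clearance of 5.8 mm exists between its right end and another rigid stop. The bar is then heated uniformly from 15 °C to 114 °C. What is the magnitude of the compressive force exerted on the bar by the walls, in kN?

P ≈ 0 kN

Free thermal elongation = αΔT L = 16.5×10⁻⁶ × 99 × 1950 = 3.185 mm.
This is smaller than the 5.8 mm clearance, so the bar expands freely without reaching the stop — the stress is zero.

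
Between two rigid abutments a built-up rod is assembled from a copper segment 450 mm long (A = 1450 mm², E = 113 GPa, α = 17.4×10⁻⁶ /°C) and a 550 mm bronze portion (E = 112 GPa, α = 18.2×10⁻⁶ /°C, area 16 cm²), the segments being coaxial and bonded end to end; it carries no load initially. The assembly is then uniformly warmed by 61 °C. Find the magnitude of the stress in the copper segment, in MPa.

σ ≈ 129 MPa (compressive)

With the walls removed the bar would change length by δ_free = Σ αᵢΔT Lᵢ = 17.4×10⁻⁶×61×450 + 18.2×10⁻⁶×61×550 = 1.088 mm.
The walls prevent any net length change, so an axial force P (same in every segment) develops. Compatibility: P · Σ Lᵢ/(AᵢEᵢ) = δ_free.
Σ Lᵢ/(AᵢEᵢ) = 450/(1450×113×10³) + 550/(1600×112×10³) = 5.816×10⁻⁶ mm/N.
So P = 1.088 / 5.816×10⁻⁶ = 187.1 kN, compressive.
σ_{copper} = P / A = 187100 / 1450 = 129.1 MPa.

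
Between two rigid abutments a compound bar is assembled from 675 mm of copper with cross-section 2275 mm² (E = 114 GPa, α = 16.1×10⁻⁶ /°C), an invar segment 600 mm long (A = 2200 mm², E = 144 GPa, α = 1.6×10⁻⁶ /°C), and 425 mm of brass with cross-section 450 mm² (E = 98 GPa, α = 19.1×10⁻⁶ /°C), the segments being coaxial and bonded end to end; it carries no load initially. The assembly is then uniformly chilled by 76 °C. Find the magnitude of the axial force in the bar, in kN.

If the supports were absent, the total length change would be Σ αᵢΔT Lᵢ = 16.1×10⁻⁶×76×675 + 1.6×10⁻⁶×76×600 + 19.1×10⁻⁶×76×425 = 1.516 mm.
Since the ends are fixed, an axial force P builds up, equal in every segment, with P · Σ Lᵢ/(AᵢEᵢ) = δ_free.
The series flexibility is Σ Lᵢ/(AᵢEᵢ) = 675/(2275×114×10³) + 600/(2200×144×10³) + 425/(450×98×10³) = 1.413×10⁻⁵ mm/N.
So P = 1.516 / 1.413×10⁻⁵ = 107.2 kN, tensile.

P ≈ 107 kN (tensile)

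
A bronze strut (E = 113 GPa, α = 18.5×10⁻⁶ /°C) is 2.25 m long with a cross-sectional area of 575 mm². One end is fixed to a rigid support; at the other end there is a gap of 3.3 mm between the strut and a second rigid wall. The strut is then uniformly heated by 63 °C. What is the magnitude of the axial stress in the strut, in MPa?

If the wall were absent the strut would grow by αΔT L = 18.5×10⁻⁶ × 63 × 2250 = 2.622 mm.
Since δ_free = 2.62 mm is less than the 3.3 mm gap, the strut never touches the wall. No axial force develops.

σ ≈ 0 MPa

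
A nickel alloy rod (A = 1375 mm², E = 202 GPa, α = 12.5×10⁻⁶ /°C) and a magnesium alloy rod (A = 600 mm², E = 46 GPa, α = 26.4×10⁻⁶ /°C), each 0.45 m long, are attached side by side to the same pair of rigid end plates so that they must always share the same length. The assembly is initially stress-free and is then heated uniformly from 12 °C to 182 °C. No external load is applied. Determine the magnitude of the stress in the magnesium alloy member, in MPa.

Both members must finish at the same length. With the larger α, the magnesium alloy tends to over-expand; the plates restrain it, putting the magnesium alloy in compression and the nickel alloy in tension. With no external load the two internal forces are equal and opposite, magnitude P.
Compatibility of the two members (thermal + elastic change equal): (α₁ − α₂)ΔT = P·[1/(A₁E₁) + 1/(A₂E₂)].
|α₁ − α₂|·ΔT = 13.9×10⁻⁶ × 170 = 0.002363.
1/(A₁E₁) + 1/(A₂E₂) = 1/(1375×202×10³) + 1/(600×46×10³) = 3.983×10⁻⁸ N⁻¹.
P = 0.002363 / 3.983×10⁻⁸ = 59320 N = 59.32 kN.
σ_{magnesium alloy} = P/A₂ = 59320/600 = 98.87 MPa, compressive.

σ ≈ 98.9 MPa (compressive)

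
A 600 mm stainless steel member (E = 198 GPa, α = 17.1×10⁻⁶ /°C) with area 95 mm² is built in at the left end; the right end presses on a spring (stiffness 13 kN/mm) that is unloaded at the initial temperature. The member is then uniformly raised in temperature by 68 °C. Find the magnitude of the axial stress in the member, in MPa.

Free thermal expansion: δ_free = αΔT L = 17.1×10⁻⁶ × 68 × 600 = 0.6977 mm.
Let P be the compressive force at the spring. The member shortens elastically by PL/(AE) and the spring compresses by P/k; together these equal δ_free.
So P = δ_free / [L/(AE) + 1/k] = 0.6977 / [ 600/(95×198×10³) + 1/(13×10³) ].
P = 0.6977 / 0.0001088 = 6411 N.
σ = P/A = 6411/95 = 67.49 MPa.

σ ≈ 67.5 MPa (compressive)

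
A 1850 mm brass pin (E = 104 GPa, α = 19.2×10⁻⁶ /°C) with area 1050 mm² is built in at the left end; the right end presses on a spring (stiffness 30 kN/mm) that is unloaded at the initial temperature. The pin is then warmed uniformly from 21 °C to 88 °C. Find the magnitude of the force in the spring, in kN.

The unrestrained thermal change is αΔT L = 19.2×10⁻⁶ × 67 × 1850 = 2.38 mm.
Let P be the compressive force at the spring. The pin shortens elastically by PL/(AE) and the spring compresses by P/k; together these equal δ_free.
P [ L/(AE) + 1/k ] = δ_free → P [ 1850/(1050×104×10³) + 1/(30×10³) ] = 2.38.
P = 2.38 / 5.027×10⁻⁵ = 47340 N.

P ≈ 47.3 kN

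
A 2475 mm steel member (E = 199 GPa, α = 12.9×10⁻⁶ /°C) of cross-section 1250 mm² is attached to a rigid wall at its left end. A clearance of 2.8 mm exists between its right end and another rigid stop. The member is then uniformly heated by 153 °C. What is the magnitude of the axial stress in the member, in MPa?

Free thermal elongation = αΔT L = 12.9×10⁻⁶ × 153 × 2475 = 4.885 mm.
After closing the 2.8 mm clearance, 4.885 − 2.8 = 2.085 mm of expansion remains to be suppressed by the wall.
So σ = E(δ_free − g)/L = 199×10³ × 2.085/2475 = 167.6 MPa.

σ ≈ 168 MPa (compressive)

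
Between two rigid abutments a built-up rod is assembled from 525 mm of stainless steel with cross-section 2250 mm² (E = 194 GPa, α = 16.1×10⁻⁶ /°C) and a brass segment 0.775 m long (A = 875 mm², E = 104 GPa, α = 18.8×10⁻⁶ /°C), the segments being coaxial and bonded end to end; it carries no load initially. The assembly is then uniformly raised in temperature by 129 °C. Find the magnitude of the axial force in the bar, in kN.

If the supports were absent, the total length change would be Σ αᵢΔT Lᵢ = 16.1×10⁻⁶×129×525 + 18.8×10⁻⁶×129×775 = 2.97 mm.
Since the ends are fixed, an axial force P builds up, equal in every segment, with P · Σ Lᵢ/(AᵢEᵢ) = δ_free.
The series flexibility is Σ Lᵢ/(AᵢEᵢ) = 525/(2250×194×10³) + 775/(875×104×10³) = 9.719×10⁻⁶ mm/N.
So P = 2.97 / 9.719×10⁻⁶ = 305.6 kN, compressive.

P ≈ 306 kN (compressive)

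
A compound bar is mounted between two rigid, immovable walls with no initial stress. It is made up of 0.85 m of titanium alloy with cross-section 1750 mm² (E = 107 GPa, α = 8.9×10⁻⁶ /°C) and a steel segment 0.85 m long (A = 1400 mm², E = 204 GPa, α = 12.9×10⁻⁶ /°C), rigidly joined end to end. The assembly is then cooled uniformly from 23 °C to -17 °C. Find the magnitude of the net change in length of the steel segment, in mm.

|ΔL| ≈ 0.145 mm

With the walls removed the bar would change length by δ_free = Σ αᵢΔT Lᵢ = 8.9×10⁻⁶×40×850 + 12.9×10⁻⁶×40×850 = 0.7412 mm.
The walls prevent any net length change, so an axial force P (same in every segment) develops. Compatibility: P · Σ Lᵢ/(AᵢEᵢ) = δ_free.
Σ Lᵢ/(AᵢEᵢ) = 850/(1750×107×10³) + 850/(1400×204×10³) = 7.516×10⁻⁶ mm/N.
Hence P = δ_free / Σ(L/AE) = 0.7412/7.516×10⁻⁶ = 98.62 kN (tensile).
For the steel segment, free thermal change = 12.9×10⁻⁶×40×850 = 0.4386 mm and elastic change from P = 98620×850/(1400×204×10³) = 0.2935 mm; these oppose, so the net change is 0.145 mm (segment shortens).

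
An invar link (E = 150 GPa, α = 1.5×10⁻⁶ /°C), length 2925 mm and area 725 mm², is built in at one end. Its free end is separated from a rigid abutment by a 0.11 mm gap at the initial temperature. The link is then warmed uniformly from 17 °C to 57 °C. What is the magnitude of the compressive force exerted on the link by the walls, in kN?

Unrestrained expansion: δ_free = αΔT L = 1.5×10⁻⁶ × 40 × 2925 = 0.1755 mm.
After closing the 0.11 mm clearance, 0.1755 − 0.11 = 0.0655 mm of expansion remains to be suppressed by the wall.
So σ = E(δ_free − g)/L = 150×10³ × 0.0655/2925 = 3.359 MPa.
P = σA = 3.359 × 725 = 2.435 kN.

P ≈ 2.44 kN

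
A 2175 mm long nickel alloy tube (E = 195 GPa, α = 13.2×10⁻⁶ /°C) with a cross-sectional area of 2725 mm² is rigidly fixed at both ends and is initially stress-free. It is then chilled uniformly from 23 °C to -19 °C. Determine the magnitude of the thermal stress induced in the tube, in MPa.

σ ≈ 108 MPa (tensile)

The supports are rigid, so the total axial strain is zero. The restrained thermal strain is ε = αΔT = 13.2×10⁻⁶ × 42 = 554.4×10⁻⁶.
σ = EαΔT = 195×10³ × 13.2×10⁻⁶ × 42 = 108.1 MPa (tensile; the tube is trying to contract).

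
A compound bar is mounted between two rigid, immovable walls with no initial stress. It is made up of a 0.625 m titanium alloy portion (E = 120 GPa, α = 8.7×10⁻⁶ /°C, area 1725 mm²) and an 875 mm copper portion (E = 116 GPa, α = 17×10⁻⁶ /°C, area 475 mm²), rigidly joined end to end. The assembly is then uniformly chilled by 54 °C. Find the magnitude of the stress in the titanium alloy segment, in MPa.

σ ≈ 33.6 MPa (tensile)

If the supports were absent, the total length change would be Σ αᵢΔT Lᵢ = 8.7×10⁻⁶×54×625 + 17×10⁻⁶×54×875 = 1.097 mm.
Since the ends are fixed, an axial force P builds up, equal in every segment, with P · Σ Lᵢ/(AᵢEᵢ) = δ_free.
The series flexibility is Σ Lᵢ/(AᵢEᵢ) = 625/(1725×120×10³) + 875/(475×116×10³) = 1.89×10⁻⁵ mm/N.
Hence P = δ_free / Σ(L/AE) = 1.097/1.89×10⁻⁵ = 58.04 kN (tensile).
σ_{titanium alloy} = P / A = 58040 / 1725 = 33.64 MPa.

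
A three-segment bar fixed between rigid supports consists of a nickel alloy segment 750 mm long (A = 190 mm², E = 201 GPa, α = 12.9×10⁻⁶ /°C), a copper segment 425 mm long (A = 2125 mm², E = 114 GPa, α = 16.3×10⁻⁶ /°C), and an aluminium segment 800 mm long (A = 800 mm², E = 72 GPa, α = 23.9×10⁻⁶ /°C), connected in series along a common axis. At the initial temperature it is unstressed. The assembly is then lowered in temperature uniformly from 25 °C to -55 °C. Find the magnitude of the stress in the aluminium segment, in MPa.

σ ≈ 101 MPa (tensile)

Free thermal contraction of the whole bar: Σ αᵢΔT Lᵢ = 12.9×10⁻⁶×80×750 + 16.3×10⁻⁶×80×425 + 23.9×10⁻⁶×80×800 = 2.858 mm.
The walls prevent any net length change, so an axial force P (same in every segment) develops. Compatibility: P · Σ Lᵢ/(AᵢEᵢ) = δ_free.
Σ Lᵢ/(AᵢEᵢ) = 750/(190×201×10³) + 425/(2125×114×10³) + 800/(800×72×10³) = 3.528×10⁻⁵ mm/N.
P = 2.858 / 3.528×10⁻⁵ = 81000 N = 81 kN, tensile.
σ_{aluminium} = P / A = 81000 / 800 = 101.2 MPa.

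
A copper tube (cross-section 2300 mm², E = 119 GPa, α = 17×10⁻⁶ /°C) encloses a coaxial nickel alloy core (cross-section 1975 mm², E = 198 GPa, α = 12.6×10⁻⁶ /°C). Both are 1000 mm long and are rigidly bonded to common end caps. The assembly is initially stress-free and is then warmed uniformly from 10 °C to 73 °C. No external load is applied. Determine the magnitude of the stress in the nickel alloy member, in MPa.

σ ≈ 22.6 MPa (tensile)

Equilibrium of a rigid end plate with no external load gives equal and opposite internal forces ±P in the two members. Since α_{copper} > α_{nickel alloy}, heating drives the copper into compression and the nickel alloy into tension.
Setting the final lengths equal and cancelling L: (α₁ − α₂)ΔT = P/(A₁E₁) + P/(A₂E₂).
|α₁ − α₂|·ΔT = 4.4×10⁻⁶ × 63 = 0.0002772.
1/(A₁E₁) + 1/(A₂E₂) = 1/(2300×119×10³) + 1/(1975×198×10³) = 6.211×10⁻⁹ N⁻¹.
So P = 0.0002772 / 6.211×10⁻⁹ = 44.63 kN.
σ_{nickel alloy} = P/A₂ = 44630/1975 = 22.6 MPa, tensile.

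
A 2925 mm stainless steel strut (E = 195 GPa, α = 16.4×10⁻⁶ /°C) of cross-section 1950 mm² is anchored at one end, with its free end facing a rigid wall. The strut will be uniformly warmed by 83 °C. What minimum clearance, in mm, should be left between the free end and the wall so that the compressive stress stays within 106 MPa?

With no wall the strut would lengthen by αΔT L = 16.4×10⁻⁶ × 83 × 2925 = 3.982 mm.
A stress of 106 MPa corresponds to the wall pushing the strut back by σL/E = 106×2925/(195×10³) = 1.59 mm.
The gap must absorb the remainder: g_min = 3.982 − 1.59 = 2.392 mm.

g ≈ 2.39 mm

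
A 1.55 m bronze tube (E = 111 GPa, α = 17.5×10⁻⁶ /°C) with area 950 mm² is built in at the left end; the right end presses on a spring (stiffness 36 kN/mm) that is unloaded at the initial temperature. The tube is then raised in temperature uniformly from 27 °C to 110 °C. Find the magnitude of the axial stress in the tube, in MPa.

σ ≈ 55.8 MPa (compressive)

Free thermal expansion: δ_free = αΔT L = 17.5×10⁻⁶ × 83 × 1550 = 2.251 mm.
With a force P in the spring, the elastic change of the tube is PL/(AE) and that of the spring is P/k; compatibility requires their sum to equal δ_free.
So P = δ_free / [L/(AE) + 1/k] = 2.251 / [ 1550/(950×111×10³) + 1/(36×10³) ].
P = 2.251 / 4.248×10⁻⁵ = 53000 N.
σ = P/A = 53000/950 = 55.79 MPa.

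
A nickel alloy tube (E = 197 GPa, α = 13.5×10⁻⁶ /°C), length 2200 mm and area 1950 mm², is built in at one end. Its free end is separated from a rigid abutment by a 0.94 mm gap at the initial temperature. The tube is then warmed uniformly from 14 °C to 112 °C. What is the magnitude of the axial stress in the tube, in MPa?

Free thermal elongation = αΔT L = 13.5×10⁻⁶ × 98 × 2200 = 2.911 mm.
The gap closes (δ_free > 0.94 mm) and the wall then resists a further 2.911 − 0.94 = 1.971 mm of expansion.
That suppressed elongation corresponds to σ = E·Δ/L = 197×10³ × 1.971/2200 = 176.5 MPa.

σ ≈ 176 MPa (compressive)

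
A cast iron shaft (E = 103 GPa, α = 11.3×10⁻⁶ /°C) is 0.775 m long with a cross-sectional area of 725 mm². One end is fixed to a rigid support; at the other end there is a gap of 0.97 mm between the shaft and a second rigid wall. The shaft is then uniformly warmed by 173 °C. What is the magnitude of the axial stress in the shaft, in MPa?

σ ≈ 72.4 MPa (compressive)

Free thermal elongation = αΔT L = 11.3×10⁻⁶ × 173 × 775 = 1.515 mm.
The gap closes (δ_free > 0.97 mm) and the wall then resists a further 1.515 − 0.97 = 0.545 mm of expansion.
Compatibility: PL/(AE) = 0.545 mm, so σ = P/A = E × (0.545/775) = 72.44 MPa.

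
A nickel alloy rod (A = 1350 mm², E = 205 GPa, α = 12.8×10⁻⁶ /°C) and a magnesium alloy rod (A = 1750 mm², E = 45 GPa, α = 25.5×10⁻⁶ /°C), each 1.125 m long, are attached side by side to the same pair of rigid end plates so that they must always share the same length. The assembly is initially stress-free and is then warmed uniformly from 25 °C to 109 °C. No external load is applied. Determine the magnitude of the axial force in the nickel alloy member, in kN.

P ≈ 65.4 kN (tensile in the nickel alloy)

Equilibrium of a rigid end plate with no external load gives equal and opposite internal forces ±P in the two members. Since α_{magnesium alloy} > α_{nickel alloy}, heating drives the magnesium alloy into compression and the nickel alloy into tension.
Setting the final lengths equal and cancelling L: (α₁ − α₂)ΔT = P/(A₁E₁) + P/(A₂E₂).
|α₁ − α₂|·ΔT = 12.7×10⁻⁶ × 84 = 0.001067.
1/(A₁E₁) + 1/(A₂E₂) = 1/(1350×205×10³) + 1/(1750×45×10³) = 1.631×10⁻⁸ N⁻¹.
So P = 0.001067 / 1.631×10⁻⁸ = 65.4 kN.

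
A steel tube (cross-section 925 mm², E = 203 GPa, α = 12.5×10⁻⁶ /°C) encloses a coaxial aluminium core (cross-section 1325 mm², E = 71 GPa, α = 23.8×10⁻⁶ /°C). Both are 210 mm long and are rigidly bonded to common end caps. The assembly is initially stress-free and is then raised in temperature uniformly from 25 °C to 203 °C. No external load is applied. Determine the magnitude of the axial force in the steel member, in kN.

P ≈ 126 kN (tensile in the steel)

The aluminium has the larger α, so on heating it would change length more than the steel if both were free. The rigid plates force a common final length, so the aluminium is put into compression and the steel into tension, with equal and opposite forces P (no external load).
Equating the net (thermal + elastic) strains gives |α₁ − α₂|·ΔT = P·[1/(A₁E₁) + 1/(A₂E₂)].
|α₁ − α₂|·ΔT = 11.3×10⁻⁶ × 178 = 0.002011.
1/(A₁E₁) + 1/(A₂E₂) = 1/(925×203×10³) + 1/(1325×71×10³) = 1.596×10⁻⁸ N⁻¹.
So P = 0.002011 / 1.596×10⁻⁸ = 126.1 kN.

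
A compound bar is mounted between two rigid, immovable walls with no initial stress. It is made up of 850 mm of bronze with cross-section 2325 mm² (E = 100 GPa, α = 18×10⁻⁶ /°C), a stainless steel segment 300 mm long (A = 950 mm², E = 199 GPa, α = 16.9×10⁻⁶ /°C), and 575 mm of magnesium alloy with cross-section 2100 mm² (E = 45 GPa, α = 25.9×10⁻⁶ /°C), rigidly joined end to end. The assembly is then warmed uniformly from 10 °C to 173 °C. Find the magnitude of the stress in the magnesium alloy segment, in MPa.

Free thermal expansion of the whole bar: Σ αᵢΔT Lᵢ = 18×10⁻⁶×163×850 + 16.9×10⁻⁶×163×300 + 25.9×10⁻⁶×163×575 = 5.748 mm.
The walls prevent any net length change, so an axial force P (same in every segment) develops. Compatibility: P · Σ Lᵢ/(AᵢEᵢ) = δ_free.
The series flexibility is Σ Lᵢ/(AᵢEᵢ) = 850/(2325×100×10³) + 300/(950×199×10³) + 575/(2100×45×10³) = 1.133×10⁻⁵ mm/N.
So P = 5.748 / 1.133×10⁻⁵ = 507.4 kN, compressive.
σ_{magnesium alloy} = P / A = 507400 / 2100 = 241.6 MPa.

σ ≈ 242 MPa (compressive)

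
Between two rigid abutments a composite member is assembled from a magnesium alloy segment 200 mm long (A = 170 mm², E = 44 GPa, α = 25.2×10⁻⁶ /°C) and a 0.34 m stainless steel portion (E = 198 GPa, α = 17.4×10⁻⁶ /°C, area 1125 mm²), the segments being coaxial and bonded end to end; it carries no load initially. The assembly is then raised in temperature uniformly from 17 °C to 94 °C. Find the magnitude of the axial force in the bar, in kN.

If the supports were absent, the total length change would be Σ αᵢΔT Lᵢ = 25.2×10⁻⁶×77×200 + 17.4×10⁻⁶×77×340 = 0.8436 mm.
Since the ends are fixed, an axial force P builds up, equal in every segment, with P · Σ Lᵢ/(AᵢEᵢ) = δ_free.
Σ Lᵢ/(AᵢEᵢ) = 200/(170×44×10³) + 340/(1125×198×10³) = 2.826×10⁻⁵ mm/N.
So P = 0.8436 / 2.826×10⁻⁵ = 29.85 kN, compressive.

P ≈ 29.8 kN (compressive)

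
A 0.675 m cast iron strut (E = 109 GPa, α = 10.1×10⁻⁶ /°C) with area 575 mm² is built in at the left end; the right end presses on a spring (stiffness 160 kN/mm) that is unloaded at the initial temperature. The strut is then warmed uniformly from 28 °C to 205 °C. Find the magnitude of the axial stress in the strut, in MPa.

Free thermal expansion: δ_free = αΔT L = 10.1×10⁻⁶ × 177 × 675 = 1.207 mm.
With a force P in the spring, the elastic change of the strut is PL/(AE) and that of the spring is P/k; compatibility requires their sum to equal δ_free.
P [ L/(AE) + 1/k ] = δ_free → P [ 675/(575×109×10³) + 1/(160×10³) ] = 1.207.
P = 1.207 / 1.702×10⁻⁵ = 70900 N.
σ = P/A = 70900/575 = 123.3 MPa.

σ ≈ 123 MPa (compressive)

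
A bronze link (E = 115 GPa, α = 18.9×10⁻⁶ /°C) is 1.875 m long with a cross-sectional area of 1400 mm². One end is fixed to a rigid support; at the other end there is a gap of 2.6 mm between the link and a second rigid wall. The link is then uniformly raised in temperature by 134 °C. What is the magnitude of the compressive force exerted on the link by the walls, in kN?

P ≈ 184 kN

Free thermal elongation = αΔT L = 18.9×10⁻⁶ × 134 × 1875 = 4.749 mm.
After closing the 2.6 mm clearance, 4.749 − 2.6 = 2.149 mm of expansion remains to be suppressed by the wall.
Compatibility: PL/(AE) = 2.149 mm, so σ = P/A = E × (2.149/1875) = 131.8 MPa.
Force on the wall = σA = 131.8 × 1400 mm² = 184.5 kN.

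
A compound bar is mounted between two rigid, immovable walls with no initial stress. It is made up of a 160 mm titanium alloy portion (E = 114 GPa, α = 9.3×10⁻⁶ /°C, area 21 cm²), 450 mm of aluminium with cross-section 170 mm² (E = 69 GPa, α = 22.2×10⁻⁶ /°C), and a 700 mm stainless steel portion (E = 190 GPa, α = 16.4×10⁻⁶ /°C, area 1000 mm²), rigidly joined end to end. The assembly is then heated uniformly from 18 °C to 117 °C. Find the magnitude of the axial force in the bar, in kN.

Free thermal expansion of the whole bar: Σ αᵢΔT Lᵢ = 9.3×10⁻⁶×99×160 + 22.2×10⁻⁶×99×450 + 16.4×10⁻⁶×99×700 = 2.273 mm.
Since the ends are fixed, an axial force P builds up, equal in every segment, with P · Σ Lᵢ/(AᵢEᵢ) = δ_free.
Σ Lᵢ/(AᵢEᵢ) = 160/(2100×114×10³) + 450/(170×69×10³) + 700/(1000×190×10³) = 4.272×10⁻⁵ mm/N.
So P = 2.273 / 4.272×10⁻⁵ = 53.21 kN, compressive.

P ≈ 53.2 kN (compressive)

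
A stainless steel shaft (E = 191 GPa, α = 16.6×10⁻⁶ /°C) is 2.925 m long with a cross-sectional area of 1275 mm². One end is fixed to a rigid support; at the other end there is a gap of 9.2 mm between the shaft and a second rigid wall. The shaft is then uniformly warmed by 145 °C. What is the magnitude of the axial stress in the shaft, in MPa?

σ ≈ 0 MPa

Unrestrained expansion: δ_free = αΔT L = 16.6×10⁻⁶ × 145 × 2925 = 7.04 mm.
This is smaller than the 9.2 mm clearance, so the shaft expands freely without reaching the stop — the stress is zero.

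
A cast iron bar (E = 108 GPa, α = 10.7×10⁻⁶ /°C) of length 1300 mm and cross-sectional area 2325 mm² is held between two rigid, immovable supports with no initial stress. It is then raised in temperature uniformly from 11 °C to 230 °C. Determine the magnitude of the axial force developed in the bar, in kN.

P ≈ 588 kN (compressive)

With zero net strain, σ = E·αΔT = 108 GPa × 10.7×10⁻⁶ × 219 = 253.1 MPa.
Axial force P = σA = 253.1 × 2325 = 588400 N = 588.4 kN, compressive.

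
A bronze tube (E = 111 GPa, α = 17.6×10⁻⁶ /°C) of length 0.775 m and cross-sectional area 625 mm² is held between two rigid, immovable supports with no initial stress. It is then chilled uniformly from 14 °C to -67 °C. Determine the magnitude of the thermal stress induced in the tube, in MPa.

σ ≈ 158 MPa (tensile)

Because both ends are immovable the net strain is zero, and the suppressed thermal strain is αΔT = 17.6×10⁻⁶ × 81 = 1425.6×10⁻⁶.
σ = EαΔT = 111×10³ × 17.6×10⁻⁶ × 81 = 158.2 MPa (tensile; the tube is trying to contract).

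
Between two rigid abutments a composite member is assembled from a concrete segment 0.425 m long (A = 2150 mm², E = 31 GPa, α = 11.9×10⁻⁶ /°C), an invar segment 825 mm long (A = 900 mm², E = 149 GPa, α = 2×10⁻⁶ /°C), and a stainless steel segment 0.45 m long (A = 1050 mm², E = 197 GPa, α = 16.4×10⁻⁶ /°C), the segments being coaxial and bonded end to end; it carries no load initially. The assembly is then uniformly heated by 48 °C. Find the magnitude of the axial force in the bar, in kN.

P ≈ 46 kN (compressive)

With the walls removed the bar would change length by δ_free = Σ αᵢΔT Lᵢ = 11.9×10⁻⁶×48×425 + 2×10⁻⁶×48×825 + 16.4×10⁻⁶×48×450 = 0.6762 mm.
The rigid supports impose zero overall length change; the single axial force P common to all segments must satisfy P Σ Lᵢ/(AᵢEᵢ) = δ_free.
The series flexibility is Σ Lᵢ/(AᵢEᵢ) = 425/(2150×31×10³) + 825/(900×149×10³) + 450/(1050×197×10³) = 1.47×10⁻⁵ mm/N.
P = 0.6762 / 1.47×10⁻⁵ = 45990 N = 45.99 kN, compressive.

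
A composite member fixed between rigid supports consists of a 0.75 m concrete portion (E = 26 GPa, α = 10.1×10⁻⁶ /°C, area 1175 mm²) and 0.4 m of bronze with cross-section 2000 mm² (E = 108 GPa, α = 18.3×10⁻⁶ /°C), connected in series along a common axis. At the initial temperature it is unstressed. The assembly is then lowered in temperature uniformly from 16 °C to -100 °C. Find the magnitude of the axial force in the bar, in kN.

P ≈ 65.4 kN (tensile)

If the supports were absent, the total length change would be Σ αᵢΔT Lᵢ = 10.1×10⁻⁶×116×750 + 18.3×10⁻⁶×116×400 = 1.728 mm.
Since the ends are fixed, an axial force P builds up, equal in every segment, with P · Σ Lᵢ/(AᵢEᵢ) = δ_free.
The series flexibility is Σ Lᵢ/(AᵢEᵢ) = 750/(1175×26×10³) + 400/(2000×108×10³) = 2.64×10⁻⁵ mm/N.
Hence P = δ_free / Σ(L/AE) = 1.728/2.64×10⁻⁵ = 65.44 kN (tensile).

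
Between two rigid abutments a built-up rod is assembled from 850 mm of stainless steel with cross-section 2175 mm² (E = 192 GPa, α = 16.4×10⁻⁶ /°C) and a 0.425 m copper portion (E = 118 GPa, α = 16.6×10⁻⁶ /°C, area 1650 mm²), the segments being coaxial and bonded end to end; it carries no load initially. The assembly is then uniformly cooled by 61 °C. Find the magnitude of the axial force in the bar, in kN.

P ≈ 304 kN (tensile)

Free thermal contraction of the whole bar: Σ αᵢΔT Lᵢ = 16.4×10⁻⁶×61×850 + 16.6×10⁻⁶×61×425 = 1.281 mm.
The rigid supports impose zero overall length change; the single axial force P common to all segments must satisfy P Σ Lᵢ/(AᵢEᵢ) = δ_free.
The series flexibility is Σ Lᵢ/(AᵢEᵢ) = 850/(2175×192×10³) + 425/(1650×118×10³) = 4.218×10⁻⁶ mm/N.
Hence P = δ_free / Σ(L/AE) = 1.281/4.218×10⁻⁶ = 303.6 kN (tensile).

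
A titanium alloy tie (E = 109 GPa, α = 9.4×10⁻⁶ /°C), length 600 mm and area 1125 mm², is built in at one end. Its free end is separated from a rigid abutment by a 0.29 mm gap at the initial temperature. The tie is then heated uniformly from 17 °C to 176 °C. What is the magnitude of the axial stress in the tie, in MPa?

Unrestrained expansion: δ_free = αΔT L = 9.4×10⁻⁶ × 159 × 600 = 0.8968 mm.
This exceeds the 0.29 mm gap, so the wall pushes back. The portion of expansion that must be recovered elastically is δ_free − gap = 0.8968 − 0.29 = 0.6068 mm.
Compatibility: PL/(AE) = 0.6068 mm, so σ = P/A = E × (0.6068/600) = 110.2 MPa.

σ ≈ 110 MPa (compressive)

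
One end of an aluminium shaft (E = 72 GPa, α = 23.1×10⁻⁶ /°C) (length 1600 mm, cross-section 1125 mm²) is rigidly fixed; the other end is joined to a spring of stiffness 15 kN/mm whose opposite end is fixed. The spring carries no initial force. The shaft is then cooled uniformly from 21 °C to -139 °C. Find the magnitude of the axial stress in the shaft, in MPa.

σ ≈ 60.8 MPa (tensile)

If the spring were absent the shaft would shorten by αΔT L = 23.1×10⁻⁶ × 160 × 1600 = 5.914 mm.
With a force P in the spring, the elastic change of the shaft is PL/(AE) and that of the spring is P/k; compatibility requires their sum to equal δ_free.
P [ L/(AE) + 1/k ] = δ_free → P [ 1600/(1125×72×10³) + 1/(15×10³) ] = 5.914.
P = 5.914 / 8.642×10⁻⁵ = 68430 N.
σ = P/A = 68430/1125 = 60.83 MPa.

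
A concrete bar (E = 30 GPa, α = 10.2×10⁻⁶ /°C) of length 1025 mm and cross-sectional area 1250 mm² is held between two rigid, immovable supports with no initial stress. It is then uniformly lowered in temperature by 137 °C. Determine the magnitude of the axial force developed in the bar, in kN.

Full restraint means ε = 0, so the stress is σ = EαΔT = 30×10³ × 10.2×10⁻⁶ × 137 = 41.92 MPa.
Axial force P = σA = 41.92 × 1250 = 52400 N = 52.4 kN, tensile.

P ≈ 52.4 kN (tensile)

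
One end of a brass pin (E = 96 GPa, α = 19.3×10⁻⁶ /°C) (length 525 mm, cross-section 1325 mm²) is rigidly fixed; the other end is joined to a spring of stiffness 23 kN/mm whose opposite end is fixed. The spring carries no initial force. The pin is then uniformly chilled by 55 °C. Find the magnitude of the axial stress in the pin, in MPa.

The unrestrained thermal change is αΔT L = 19.3×10⁻⁶ × 55 × 525 = 0.5573 mm.
Let P be the tensile force in the spring. The pin extends elastically by PL/(AE) and the spring stretches by P/k; together these equal δ_free.
P [ L/(AE) + 1/k ] = δ_free → P [ 525/(1325×96×10³) + 1/(23×10³) ] = 0.5573.
P = 0.5573 / 4.761×10⁻⁵ = 11710 N.
σ = P/A = 11710/1325 = 8.835 MPa.

σ ≈ 8.83 MPa (tensile)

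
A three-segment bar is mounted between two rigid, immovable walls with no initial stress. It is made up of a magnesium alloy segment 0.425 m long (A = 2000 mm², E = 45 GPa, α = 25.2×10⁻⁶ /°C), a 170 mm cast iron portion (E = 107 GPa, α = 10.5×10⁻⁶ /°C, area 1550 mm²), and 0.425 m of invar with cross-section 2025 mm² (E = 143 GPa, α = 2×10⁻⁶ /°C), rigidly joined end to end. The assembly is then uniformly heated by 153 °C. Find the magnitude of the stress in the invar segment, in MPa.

σ ≈ 140 MPa (compressive)

With the walls removed the bar would change length by δ_free = Σ αᵢΔT Lᵢ = 25.2×10⁻⁶×153×425 + 10.5×10⁻⁶×153×170 + 2×10⁻⁶×153×425 = 2.042 mm.
Since the ends are fixed, an axial force P builds up, equal in every segment, with P · Σ Lᵢ/(AᵢEᵢ) = δ_free.
Σ Lᵢ/(AᵢEᵢ) = 425/(2000×45×10³) + 170/(1550×107×10³) + 425/(2025×143×10³) = 7.215×10⁻⁶ mm/N.
So P = 2.042 / 7.215×10⁻⁶ = 283 kN, compressive.
σ_{invar} = P / A = 283000 / 2025 = 139.8 MPa.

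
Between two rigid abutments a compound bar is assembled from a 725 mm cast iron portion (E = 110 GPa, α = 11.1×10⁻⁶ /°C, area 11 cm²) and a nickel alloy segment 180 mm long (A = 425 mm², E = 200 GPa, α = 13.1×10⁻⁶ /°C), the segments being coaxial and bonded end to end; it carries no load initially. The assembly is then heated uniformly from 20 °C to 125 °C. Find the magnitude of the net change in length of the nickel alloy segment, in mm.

Free thermal expansion of the whole bar: Σ αᵢΔT Lᵢ = 11.1×10⁻⁶×105×725 + 13.1×10⁻⁶×105×180 = 1.093 mm.
The rigid supports impose zero overall length change; the single axial force P common to all segments must satisfy P Σ Lᵢ/(AᵢEᵢ) = δ_free.
The series flexibility is Σ Lᵢ/(AᵢEᵢ) = 725/(1100×110×10³) + 180/(425×200×10³) = 8.109×10⁻⁶ mm/N.
P = 1.093 / 8.109×10⁻⁶ = 134700 N = 134.7 kN, compressive.
For the nickel alloy segment, free thermal change = 13.1×10⁻⁶×105×180 = 0.2476 mm and elastic change from P = 134700×180/(425×200×10³) = 0.2853 mm; these oppose, so the net change is 0.0377 mm (segment shortens).

|ΔL| ≈ 0.0377 mm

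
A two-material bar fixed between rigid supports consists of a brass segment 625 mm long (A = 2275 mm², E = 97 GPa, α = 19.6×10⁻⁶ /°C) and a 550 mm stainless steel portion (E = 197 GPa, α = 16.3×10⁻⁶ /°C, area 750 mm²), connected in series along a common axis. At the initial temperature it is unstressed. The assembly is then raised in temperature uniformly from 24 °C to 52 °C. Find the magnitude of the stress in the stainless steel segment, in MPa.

σ ≈ 121 MPa (compressive)

If the supports were absent, the total length change would be Σ αᵢΔT Lᵢ = 19.6×10⁻⁶×28×625 + 16.3×10⁻⁶×28×550 = 0.594 mm.
The rigid supports impose zero overall length change; the single axial force P common to all segments must satisfy P Σ Lᵢ/(AᵢEᵢ) = δ_free.
Σ Lᵢ/(AᵢEᵢ) = 625/(2275×97×10³) + 550/(750×197×10³) = 6.555×10⁻⁶ mm/N.
P = 0.594 / 6.555×10⁻⁶ = 90620 N = 90.62 kN, compressive.
σ_{stainless steel} = P / A = 90620 / 750 = 120.8 MPa.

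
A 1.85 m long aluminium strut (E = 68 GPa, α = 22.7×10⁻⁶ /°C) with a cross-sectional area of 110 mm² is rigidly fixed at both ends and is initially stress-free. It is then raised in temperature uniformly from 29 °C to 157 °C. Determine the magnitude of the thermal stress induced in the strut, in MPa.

σ ≈ 198 MPa (compressive)

With length fixed, the mechanical strain must cancel the thermal strain αΔT = 22.7×10⁻⁶ × 128 = 2905.6×10⁻⁶.
σ = EαΔT = 68×10³ × 22.7×10⁻⁶ × 128 = 197.6 MPa (compressive; the strut is trying to expand).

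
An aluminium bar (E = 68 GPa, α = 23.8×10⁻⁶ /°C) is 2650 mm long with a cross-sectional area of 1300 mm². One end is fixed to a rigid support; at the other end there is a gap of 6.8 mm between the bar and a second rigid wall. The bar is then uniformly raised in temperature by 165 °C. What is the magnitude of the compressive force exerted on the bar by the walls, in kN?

P ≈ 120 kN

If the wall were absent the bar would grow by αΔT L = 23.8×10⁻⁶ × 165 × 2650 = 10.41 mm.
This exceeds the 6.8 mm gap, so the wall pushes back. The portion of expansion that must be recovered elastically is δ_free − gap = 10.41 − 6.8 = 3.607 mm.
Compatibility: PL/(AE) = 3.607 mm, so σ = P/A = E × (3.607/2650) = 92.55 MPa.
P = σA = 92.55 × 1300 = 120.3 kN.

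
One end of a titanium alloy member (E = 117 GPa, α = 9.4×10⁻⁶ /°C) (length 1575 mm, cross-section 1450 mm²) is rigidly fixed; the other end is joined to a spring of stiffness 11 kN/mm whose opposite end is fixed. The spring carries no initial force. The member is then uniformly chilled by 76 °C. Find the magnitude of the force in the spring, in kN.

The unrestrained thermal change is αΔT L = 9.4×10⁻⁶ × 76 × 1575 = 1.125 mm.
Let P be the tensile force in the spring. The member extends elastically by PL/(AE) and the spring stretches by P/k; together these equal δ_free.
P [ L/(AE) + 1/k ] = δ_free → P [ 1575/(1450×117×10³) + 1/(11×10³) ] = 1.125.
P = 1.125 / 0.0001002 = 11230 N.

P ≈ 11.2 kN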